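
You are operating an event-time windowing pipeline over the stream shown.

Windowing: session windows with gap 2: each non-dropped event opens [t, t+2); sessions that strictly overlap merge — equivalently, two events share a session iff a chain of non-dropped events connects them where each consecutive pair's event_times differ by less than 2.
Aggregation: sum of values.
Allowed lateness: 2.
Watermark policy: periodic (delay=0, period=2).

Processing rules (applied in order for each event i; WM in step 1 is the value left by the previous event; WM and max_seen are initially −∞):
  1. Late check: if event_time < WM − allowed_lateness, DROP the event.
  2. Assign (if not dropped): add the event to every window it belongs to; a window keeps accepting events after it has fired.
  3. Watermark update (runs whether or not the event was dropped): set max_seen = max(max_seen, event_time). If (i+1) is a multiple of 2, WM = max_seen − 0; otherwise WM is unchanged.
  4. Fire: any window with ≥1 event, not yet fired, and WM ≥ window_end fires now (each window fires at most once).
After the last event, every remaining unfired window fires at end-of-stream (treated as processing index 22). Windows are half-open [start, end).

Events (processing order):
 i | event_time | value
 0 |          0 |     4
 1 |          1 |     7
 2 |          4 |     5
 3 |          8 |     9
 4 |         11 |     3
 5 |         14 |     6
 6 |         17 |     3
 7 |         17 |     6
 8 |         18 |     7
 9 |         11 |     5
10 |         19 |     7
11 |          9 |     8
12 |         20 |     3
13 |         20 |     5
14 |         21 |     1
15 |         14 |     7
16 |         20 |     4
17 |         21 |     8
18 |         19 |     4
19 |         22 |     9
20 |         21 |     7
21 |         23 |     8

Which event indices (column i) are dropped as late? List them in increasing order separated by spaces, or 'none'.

9 11 15

i=0 t=0 v=4: → [0,2); WM=−∞
i=1 t=1 v=7: → [0,3); WM=1
i=2 t=4 v=5: → [4,6); WM=1
i=3 t=8 v=9: → [8,10); WM=8
i=4 t=11 v=3: → [11,13); WM=8
i=5 t=14 v=6: → [14,16); WM=14
i=6 t=17 v=3: → [17,19); WM=14
i=7 t=17 v=6: → [17,19); WM=17
i=8 t=18 v=7: → [17,20); WM=17
i=9 t=11 v=5: DROP (t<17-2); WM=18
i=10 t=19 v=7: → [17,21); WM=18
i=11 t=9 v=8: DROP (t<18-2); WM=19
i=12 t=20 v=3: → [17,22); WM=19
i=13 t=20 v=5: → [17,22); WM=20
i=14 t=21 v=1: → [17,23); WM=20
i=15 t=14 v=7: DROP (t<20-2); WM=21
i=16 t=20 v=4: → [17,23); WM=21
i=17 t=21 v=8: → [17,23); WM=21
i=18 t=19 v=4: → [17,23); WM=21
i=19 t=22 v=9: → [17,24); WM=22
i=20 t=21 v=7: → [17,24); WM=22
i=21 t=23 v=8: → [17,25); WM=23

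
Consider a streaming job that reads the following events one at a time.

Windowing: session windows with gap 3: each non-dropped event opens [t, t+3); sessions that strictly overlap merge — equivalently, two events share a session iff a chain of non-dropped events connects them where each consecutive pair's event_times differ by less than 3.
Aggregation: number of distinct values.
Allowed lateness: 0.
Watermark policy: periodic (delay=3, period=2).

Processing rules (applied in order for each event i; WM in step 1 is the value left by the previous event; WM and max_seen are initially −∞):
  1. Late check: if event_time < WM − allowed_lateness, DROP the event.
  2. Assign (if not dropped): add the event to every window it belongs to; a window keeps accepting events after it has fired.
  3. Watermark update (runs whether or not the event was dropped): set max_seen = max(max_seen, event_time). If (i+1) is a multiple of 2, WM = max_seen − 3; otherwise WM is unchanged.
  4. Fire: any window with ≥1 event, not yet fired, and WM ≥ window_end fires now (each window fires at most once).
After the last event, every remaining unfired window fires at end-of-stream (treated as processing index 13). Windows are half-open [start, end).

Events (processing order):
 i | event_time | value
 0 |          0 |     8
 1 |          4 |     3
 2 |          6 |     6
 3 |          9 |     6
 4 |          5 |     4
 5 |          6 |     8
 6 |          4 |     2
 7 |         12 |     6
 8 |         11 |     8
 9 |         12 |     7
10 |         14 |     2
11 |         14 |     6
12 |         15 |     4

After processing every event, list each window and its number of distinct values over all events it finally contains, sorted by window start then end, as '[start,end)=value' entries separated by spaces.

i=0 t=0 v=8: → [0,3); WM=−∞
i=1 t=4 v=3: → [4,7); WM=1
i=2 t=6 v=6: → [4,9); WM=1
i=3 t=9 v=6: → [9,12); WM=6
i=4 t=5 v=4: DROP (t<6-0); WM=6
i=5 t=6 v=8: → [4,9); WM=6
i=6 t=4 v=2: DROP (t<6-0); WM=6
i=7 t=12 v=6: → [12,15); WM=9
i=8 t=11 v=8: → [9,15); WM=9
i=9 t=12 v=7: → [9,15); WM=9
i=10 t=14 v=2: → [9,17); WM=9
i=11 t=14 v=6: → [9,17); WM=11
i=12 t=15 v=4: → [9,18); WM=11

[0,3)=1 [4,9)=3 [9,18)=5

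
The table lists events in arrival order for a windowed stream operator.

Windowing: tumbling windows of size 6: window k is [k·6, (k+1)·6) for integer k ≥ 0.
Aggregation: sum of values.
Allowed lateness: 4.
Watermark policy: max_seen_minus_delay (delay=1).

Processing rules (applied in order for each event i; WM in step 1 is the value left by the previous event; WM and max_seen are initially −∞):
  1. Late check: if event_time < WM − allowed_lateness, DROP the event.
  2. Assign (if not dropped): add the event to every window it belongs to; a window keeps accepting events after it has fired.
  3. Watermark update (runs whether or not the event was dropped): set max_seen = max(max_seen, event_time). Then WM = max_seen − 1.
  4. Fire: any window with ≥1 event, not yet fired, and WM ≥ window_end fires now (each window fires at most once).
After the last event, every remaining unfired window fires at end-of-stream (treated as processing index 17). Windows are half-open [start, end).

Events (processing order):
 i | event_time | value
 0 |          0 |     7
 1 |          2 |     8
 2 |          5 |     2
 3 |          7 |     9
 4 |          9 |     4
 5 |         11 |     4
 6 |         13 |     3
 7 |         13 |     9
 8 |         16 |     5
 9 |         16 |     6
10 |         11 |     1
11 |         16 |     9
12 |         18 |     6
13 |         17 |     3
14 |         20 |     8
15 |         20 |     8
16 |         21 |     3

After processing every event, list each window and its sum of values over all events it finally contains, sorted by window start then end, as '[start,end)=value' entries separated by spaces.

i=0 t=0 v=7: → [0,6); WM=-1
i=1 t=2 v=8: → [0,6); WM=1
i=2 t=5 v=2: → [0,6); WM=4
i=3 t=7 v=9: → [6,12); WM=6; [0,6) fires=17
i=4 t=9 v=4: → [6,12); WM=8
i=5 t=11 v=4: → [6,12); WM=10
i=6 t=13 v=3: → [12,18); WM=12; [6,12) fires=17
i=7 t=13 v=9: → [12,18); WM=12
i=8 t=16 v=5: → [12,18); WM=15
i=9 t=16 v=6: → [12,18); WM=15
i=10 t=11 v=1: → [6,12); WM=15
i=11 t=16 v=9: → [12,18); WM=15
i=12 t=18 v=6: → [18,24); WM=17
i=13 t=17 v=3: → [12,18); WM=17
i=14 t=20 v=8: → [18,24); WM=19; [12,18) fires=35
i=15 t=20 v=8: → [18,24); WM=19
i=16 t=21 v=3: → [18,24); WM=20

[0,6)=17 [6,12)=18 [12,18)=35 [18,24)=25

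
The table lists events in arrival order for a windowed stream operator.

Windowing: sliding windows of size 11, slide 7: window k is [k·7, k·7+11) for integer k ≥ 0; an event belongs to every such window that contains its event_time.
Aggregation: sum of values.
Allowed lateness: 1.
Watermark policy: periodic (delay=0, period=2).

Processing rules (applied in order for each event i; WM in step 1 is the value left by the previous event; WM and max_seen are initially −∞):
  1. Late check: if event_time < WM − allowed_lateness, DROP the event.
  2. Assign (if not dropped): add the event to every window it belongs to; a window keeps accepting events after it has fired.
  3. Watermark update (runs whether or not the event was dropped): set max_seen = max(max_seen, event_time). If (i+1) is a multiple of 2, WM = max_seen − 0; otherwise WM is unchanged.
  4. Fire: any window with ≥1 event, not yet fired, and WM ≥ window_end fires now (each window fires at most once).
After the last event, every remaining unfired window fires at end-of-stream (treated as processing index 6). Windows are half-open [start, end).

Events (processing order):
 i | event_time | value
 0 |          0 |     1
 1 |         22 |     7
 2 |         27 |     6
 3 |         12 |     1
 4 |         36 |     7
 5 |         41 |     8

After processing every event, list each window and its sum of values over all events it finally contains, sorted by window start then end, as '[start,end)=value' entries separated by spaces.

[0,11)=1 [14,25)=7 [21,32)=13 [28,39)=7 [35,46)=15

i=0 t=0 v=1: → [0,11); WM=−∞
i=1 t=22 v=7: → [21,32),[14,25); WM=22; [0,11) fires=1
i=2 t=27 v=6: → [21,32); WM=22
i=3 t=12 v=1: DROP (t<22-1); WM=27; [14,25) fires=7
i=4 t=36 v=7: → [35,46),[28,39); WM=27
i=5 t=41 v=8: → [35,46); WM=41; [21,32) fires=13 [28,39) fires=7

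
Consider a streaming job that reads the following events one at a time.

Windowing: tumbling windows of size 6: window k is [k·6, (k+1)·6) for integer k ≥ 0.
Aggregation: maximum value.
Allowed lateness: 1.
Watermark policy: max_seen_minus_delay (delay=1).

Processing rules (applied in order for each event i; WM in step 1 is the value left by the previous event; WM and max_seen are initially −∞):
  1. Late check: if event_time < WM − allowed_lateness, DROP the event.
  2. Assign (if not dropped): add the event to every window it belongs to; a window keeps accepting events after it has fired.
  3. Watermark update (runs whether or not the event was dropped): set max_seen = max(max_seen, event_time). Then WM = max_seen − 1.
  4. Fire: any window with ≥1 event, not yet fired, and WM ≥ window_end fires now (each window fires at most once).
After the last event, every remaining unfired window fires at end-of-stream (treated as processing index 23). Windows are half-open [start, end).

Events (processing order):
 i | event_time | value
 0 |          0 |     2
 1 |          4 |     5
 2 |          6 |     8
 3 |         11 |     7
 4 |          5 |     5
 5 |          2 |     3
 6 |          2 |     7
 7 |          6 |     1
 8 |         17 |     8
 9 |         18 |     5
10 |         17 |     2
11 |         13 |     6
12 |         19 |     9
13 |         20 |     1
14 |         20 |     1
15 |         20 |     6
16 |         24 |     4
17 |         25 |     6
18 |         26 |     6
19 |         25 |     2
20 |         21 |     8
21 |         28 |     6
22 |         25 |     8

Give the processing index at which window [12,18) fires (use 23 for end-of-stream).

12

i=0 t=0 v=2: → [0,6); WM=-1
i=1 t=4 v=5: → [0,6); WM=3
i=2 t=6 v=8: → [6,12); WM=5
i=3 t=11 v=7: → [6,12); WM=10; [0,6) fires=5
i=4 t=5 v=5: DROP (t<10-1); WM=10
i=5 t=2 v=3: DROP (t<10-1); WM=10
i=6 t=2 v=7: DROP (t<10-1); WM=10
i=7 t=6 v=1: DROP (t<10-1); WM=10
i=8 t=17 v=8: → [12,18); WM=16; [6,12) fires=8
i=9 t=18 v=5: → [18,24); WM=17
i=10 t=17 v=2: → [12,18); WM=17
i=11 t=13 v=6: DROP (t<17-1); WM=17
i=12 t=19 v=9: → [18,24); WM=18; [12,18) fires=8
i=13 t=20 v=1: → [18,24); WM=19
i=14 t=20 v=1: → [18,24); WM=19
i=15 t=20 v=6: → [18,24); WM=19
i=16 t=24 v=4: → [24,30); WM=23
i=17 t=25 v=6: → [24,30); WM=24; [18,24) fires=9
i=18 t=26 v=6: → [24,30); WM=25
i=19 t=25 v=2: → [24,30); WM=25
i=20 t=21 v=8: DROP (t<25-1); WM=25
i=21 t=28 v=6: → [24,30); WM=27
i=22 t=25 v=8: DROP (t<27-1); WM=27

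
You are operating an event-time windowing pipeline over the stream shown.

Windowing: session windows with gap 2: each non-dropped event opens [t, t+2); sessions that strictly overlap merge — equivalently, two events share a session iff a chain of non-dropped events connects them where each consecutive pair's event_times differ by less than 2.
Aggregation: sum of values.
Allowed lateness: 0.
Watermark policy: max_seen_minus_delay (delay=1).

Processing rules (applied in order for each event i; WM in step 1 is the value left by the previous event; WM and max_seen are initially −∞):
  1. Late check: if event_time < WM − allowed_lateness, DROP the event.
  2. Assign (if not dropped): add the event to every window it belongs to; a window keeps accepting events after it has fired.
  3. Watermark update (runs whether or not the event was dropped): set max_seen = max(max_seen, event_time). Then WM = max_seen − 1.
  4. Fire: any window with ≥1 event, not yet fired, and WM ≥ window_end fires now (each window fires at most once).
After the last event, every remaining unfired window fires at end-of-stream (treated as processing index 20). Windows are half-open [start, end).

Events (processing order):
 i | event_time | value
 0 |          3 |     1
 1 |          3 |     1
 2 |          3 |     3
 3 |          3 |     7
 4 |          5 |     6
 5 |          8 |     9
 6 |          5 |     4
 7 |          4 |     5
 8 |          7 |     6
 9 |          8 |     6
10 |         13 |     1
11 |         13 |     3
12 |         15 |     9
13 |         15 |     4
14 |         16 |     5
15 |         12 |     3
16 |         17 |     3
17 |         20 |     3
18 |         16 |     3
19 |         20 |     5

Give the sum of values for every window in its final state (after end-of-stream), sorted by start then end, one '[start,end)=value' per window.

i=0 t=3 v=1: → [3,5); WM=2
i=1 t=3 v=1: → [3,5); WM=2
i=2 t=3 v=3: → [3,5); WM=2
i=3 t=3 v=7: → [3,5); WM=2
i=4 t=5 v=6: → [5,7); WM=4
i=5 t=8 v=9: → [8,10); WM=7
i=6 t=5 v=4: DROP (t<7-0); WM=7
i=7 t=4 v=5: DROP (t<7-0); WM=7
i=8 t=7 v=6: → [7,10); WM=7
i=9 t=8 v=6: → [7,10); WM=7
i=10 t=13 v=1: → [13,15); WM=12
i=11 t=13 v=3: → [13,15); WM=12
i=12 t=15 v=9: → [15,17); WM=14
i=13 t=15 v=4: → [15,17); WM=14
i=14 t=16 v=5: → [15,18); WM=15
i=15 t=12 v=3: DROP (t<15-0); WM=15
i=16 t=17 v=3: → [15,19); WM=16
i=17 t=20 v=3: → [20,22); WM=19
i=18 t=16 v=3: DROP (t<19-0); WM=19
i=19 t=20 v=5: → [20,22); WM=19

[3,5)=12 [5,7)=6 [7,10)=21 [13,15)=4 [15,19)=21 [20,22)=8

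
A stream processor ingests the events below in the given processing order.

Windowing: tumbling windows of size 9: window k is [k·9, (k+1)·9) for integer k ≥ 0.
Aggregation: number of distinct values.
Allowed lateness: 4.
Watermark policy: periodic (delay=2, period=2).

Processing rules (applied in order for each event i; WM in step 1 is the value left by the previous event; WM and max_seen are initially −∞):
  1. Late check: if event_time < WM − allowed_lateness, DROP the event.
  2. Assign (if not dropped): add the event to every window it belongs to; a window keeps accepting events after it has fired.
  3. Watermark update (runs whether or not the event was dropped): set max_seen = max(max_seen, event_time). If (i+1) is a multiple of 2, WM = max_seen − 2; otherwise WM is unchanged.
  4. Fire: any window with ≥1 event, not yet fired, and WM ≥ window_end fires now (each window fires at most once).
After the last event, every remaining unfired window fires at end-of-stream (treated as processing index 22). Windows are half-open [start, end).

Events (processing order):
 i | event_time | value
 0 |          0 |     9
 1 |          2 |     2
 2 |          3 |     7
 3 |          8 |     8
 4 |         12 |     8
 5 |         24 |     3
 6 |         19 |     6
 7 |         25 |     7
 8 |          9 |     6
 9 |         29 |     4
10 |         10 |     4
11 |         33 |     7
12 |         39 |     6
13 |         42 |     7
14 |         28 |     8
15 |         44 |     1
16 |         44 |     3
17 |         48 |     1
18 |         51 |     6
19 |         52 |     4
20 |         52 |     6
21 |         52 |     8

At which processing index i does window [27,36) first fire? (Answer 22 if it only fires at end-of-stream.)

i=0 t=0 v=9: → [0,9); WM=−∞
i=1 t=2 v=2: → [0,9); WM=0
i=2 t=3 v=7: → [0,9); WM=0
i=3 t=8 v=8: → [0,9); WM=6
i=4 t=12 v=8: → [9,18); WM=6
i=5 t=24 v=3: → [18,27); WM=22; [0,9) fires=4 [9,18) fires=1
i=6 t=19 v=6: → [18,27); WM=22
i=7 t=25 v=7: → [18,27); WM=23
i=8 t=9 v=6: DROP (t<23-4); WM=23
i=9 t=29 v=4: → [27,36); WM=27; [18,27) fires=3
i=10 t=10 v=4: DROP (t<27-4); WM=27
i=11 t=33 v=7: → [27,36); WM=31
i=12 t=39 v=6: → [36,45); WM=31
i=13 t=42 v=7: → [36,45); WM=40; [27,36) fires=2
i=14 t=28 v=8: DROP (t<40-4); WM=40
i=15 t=44 v=1: → [36,45); WM=42
i=16 t=44 v=3: → [36,45); WM=42
i=17 t=48 v=1: → [45,54); WM=46; [36,45) fires=4
i=18 t=51 v=6: → [45,54); WM=46
i=19 t=52 v=4: → [45,54); WM=50
i=20 t=52 v=6: → [45,54); WM=50
i=21 t=52 v=8: → [45,54); WM=50

13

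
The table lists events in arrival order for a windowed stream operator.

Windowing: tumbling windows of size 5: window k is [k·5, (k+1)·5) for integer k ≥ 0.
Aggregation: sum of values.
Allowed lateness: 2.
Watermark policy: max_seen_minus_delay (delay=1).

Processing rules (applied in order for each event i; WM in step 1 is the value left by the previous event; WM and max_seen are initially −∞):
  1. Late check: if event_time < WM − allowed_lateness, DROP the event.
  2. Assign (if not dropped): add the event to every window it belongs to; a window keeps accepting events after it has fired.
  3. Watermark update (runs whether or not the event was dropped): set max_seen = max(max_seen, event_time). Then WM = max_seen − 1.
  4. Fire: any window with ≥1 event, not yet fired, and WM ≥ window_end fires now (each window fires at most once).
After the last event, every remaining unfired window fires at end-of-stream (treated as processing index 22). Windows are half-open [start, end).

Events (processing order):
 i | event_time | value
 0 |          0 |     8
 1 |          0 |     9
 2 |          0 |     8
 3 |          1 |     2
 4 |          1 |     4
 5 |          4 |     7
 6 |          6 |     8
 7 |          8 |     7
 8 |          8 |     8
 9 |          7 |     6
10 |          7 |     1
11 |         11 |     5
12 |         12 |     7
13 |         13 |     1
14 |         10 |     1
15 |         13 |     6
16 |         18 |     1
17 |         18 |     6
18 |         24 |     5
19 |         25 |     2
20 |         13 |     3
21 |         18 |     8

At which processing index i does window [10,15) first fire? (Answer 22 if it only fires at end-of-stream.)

16

i=0 t=0 v=8: → [0,5); WM=-1
i=1 t=0 v=9: → [0,5); WM=-1
i=2 t=0 v=8: → [0,5); WM=-1
i=3 t=1 v=2: → [0,5); WM=0
i=4 t=1 v=4: → [0,5); WM=0
i=5 t=4 v=7: → [0,5); WM=3
i=6 t=6 v=8: → [5,10); WM=5; [0,5) fires=38
i=7 t=8 v=7: → [5,10); WM=7
i=8 t=8 v=8: → [5,10); WM=7
i=9 t=7 v=6: → [5,10); WM=7
i=10 t=7 v=1: → [5,10); WM=7
i=11 t=11 v=5: → [10,15); WM=10; [5,10) fires=30
i=12 t=12 v=7: → [10,15); WM=11
i=13 t=13 v=1: → [10,15); WM=12
i=14 t=10 v=1: → [10,15); WM=12
i=15 t=13 v=6: → [10,15); WM=12
i=16 t=18 v=1: → [15,20); WM=17; [10,15) fires=20
i=17 t=18 v=6: → [15,20); WM=17
i=18 t=24 v=5: → [20,25); WM=23; [15,20) fires=7
i=19 t=25 v=2: → [25,30); WM=24
i=20 t=13 v=3: DROP (t<24-2); WM=24
i=21 t=18 v=8: DROP (t<24-2); WM=24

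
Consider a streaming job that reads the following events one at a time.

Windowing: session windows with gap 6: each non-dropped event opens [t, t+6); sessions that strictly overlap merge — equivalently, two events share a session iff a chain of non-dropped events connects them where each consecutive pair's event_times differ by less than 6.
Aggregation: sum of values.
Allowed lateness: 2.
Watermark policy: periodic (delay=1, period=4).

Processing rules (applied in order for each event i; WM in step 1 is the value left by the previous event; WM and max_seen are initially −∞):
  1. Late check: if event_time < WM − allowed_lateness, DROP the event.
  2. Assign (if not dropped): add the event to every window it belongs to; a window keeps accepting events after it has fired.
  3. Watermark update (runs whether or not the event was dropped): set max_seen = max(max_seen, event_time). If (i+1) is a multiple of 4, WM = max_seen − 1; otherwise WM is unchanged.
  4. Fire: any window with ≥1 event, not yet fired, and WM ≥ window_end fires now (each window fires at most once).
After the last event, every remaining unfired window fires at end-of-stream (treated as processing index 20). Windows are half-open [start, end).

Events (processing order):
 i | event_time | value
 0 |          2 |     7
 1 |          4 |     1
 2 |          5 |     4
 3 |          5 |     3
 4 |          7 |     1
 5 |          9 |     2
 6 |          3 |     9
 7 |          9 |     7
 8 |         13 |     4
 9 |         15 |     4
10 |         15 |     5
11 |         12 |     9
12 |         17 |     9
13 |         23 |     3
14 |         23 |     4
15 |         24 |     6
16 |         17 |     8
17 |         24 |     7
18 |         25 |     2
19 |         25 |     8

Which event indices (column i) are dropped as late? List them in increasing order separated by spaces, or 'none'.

i=0 t=2 v=7: → [2,8); WM=−∞
i=1 t=4 v=1: → [2,10); WM=−∞
i=2 t=5 v=4: → [2,11); WM=−∞
i=3 t=5 v=3: → [2,11); WM=4
i=4 t=7 v=1: → [2,13); WM=4
i=5 t=9 v=2: → [2,15); WM=4
i=6 t=3 v=9: → [2,15); WM=4
i=7 t=9 v=7: → [2,15); WM=8
i=8 t=13 v=4: → [2,19); WM=8
i=9 t=15 v=4: → [2,21); WM=8
i=10 t=15 v=5: → [2,21); WM=8
i=11 t=12 v=9: → [2,21); WM=14
i=12 t=17 v=9: → [2,23); WM=14
i=13 t=23 v=3: → [23,29); WM=14
i=14 t=23 v=4: → [23,29); WM=14
i=15 t=24 v=6: → [23,30); WM=23
i=16 t=17 v=8: DROP (t<23-2); WM=23
i=17 t=24 v=7: → [23,30); WM=23
i=18 t=25 v=2: → [23,31); WM=23
i=19 t=25 v=8: → [23,31); WM=24

16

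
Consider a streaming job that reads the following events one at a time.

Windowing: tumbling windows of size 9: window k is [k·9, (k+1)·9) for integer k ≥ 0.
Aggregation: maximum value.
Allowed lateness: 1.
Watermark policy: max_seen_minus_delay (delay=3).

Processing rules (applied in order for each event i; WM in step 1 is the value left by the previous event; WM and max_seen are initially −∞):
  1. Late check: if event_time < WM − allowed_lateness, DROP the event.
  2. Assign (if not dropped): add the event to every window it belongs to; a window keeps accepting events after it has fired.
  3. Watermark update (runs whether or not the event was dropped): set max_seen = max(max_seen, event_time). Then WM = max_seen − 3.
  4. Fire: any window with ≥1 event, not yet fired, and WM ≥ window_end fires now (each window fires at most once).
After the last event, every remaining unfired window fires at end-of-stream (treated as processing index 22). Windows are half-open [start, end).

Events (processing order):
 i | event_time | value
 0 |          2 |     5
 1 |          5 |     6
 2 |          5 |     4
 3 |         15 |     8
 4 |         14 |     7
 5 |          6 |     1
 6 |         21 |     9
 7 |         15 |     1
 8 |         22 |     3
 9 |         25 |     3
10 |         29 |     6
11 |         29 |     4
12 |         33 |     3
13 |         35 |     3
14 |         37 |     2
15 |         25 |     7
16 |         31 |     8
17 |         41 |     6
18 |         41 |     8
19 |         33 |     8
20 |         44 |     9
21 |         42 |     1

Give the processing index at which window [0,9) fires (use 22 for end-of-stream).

3

i=0 t=2 v=5: → [0,9); WM=-1
i=1 t=5 v=6: → [0,9); WM=2
i=2 t=5 v=4: → [0,9); WM=2
i=3 t=15 v=8: → [9,18); WM=12; [0,9) fires=6
i=4 t=14 v=7: → [9,18); WM=12
i=5 t=6 v=1: DROP (t<12-1); WM=12
i=6 t=21 v=9: → [18,27); WM=18; [9,18) fires=8
i=7 t=15 v=1: DROP (t<18-1); WM=18
i=8 t=22 v=3: → [18,27); WM=19
i=9 t=25 v=3: → [18,27); WM=22
i=10 t=29 v=6: → [27,36); WM=26
i=11 t=29 v=4: → [27,36); WM=26
i=12 t=33 v=3: → [27,36); WM=30; [18,27) fires=9
i=13 t=35 v=3: → [27,36); WM=32
i=14 t=37 v=2: → [36,45); WM=34
i=15 t=25 v=7: DROP (t<34-1); WM=34
i=16 t=31 v=8: DROP (t<34-1); WM=34
i=17 t=41 v=6: → [36,45); WM=38; [27,36) fires=6
i=18 t=41 v=8: → [36,45); WM=38
i=19 t=33 v=8: DROP (t<38-1); WM=38
i=20 t=44 v=9: → [36,45); WM=41
i=21 t=42 v=1: → [36,45); WM=41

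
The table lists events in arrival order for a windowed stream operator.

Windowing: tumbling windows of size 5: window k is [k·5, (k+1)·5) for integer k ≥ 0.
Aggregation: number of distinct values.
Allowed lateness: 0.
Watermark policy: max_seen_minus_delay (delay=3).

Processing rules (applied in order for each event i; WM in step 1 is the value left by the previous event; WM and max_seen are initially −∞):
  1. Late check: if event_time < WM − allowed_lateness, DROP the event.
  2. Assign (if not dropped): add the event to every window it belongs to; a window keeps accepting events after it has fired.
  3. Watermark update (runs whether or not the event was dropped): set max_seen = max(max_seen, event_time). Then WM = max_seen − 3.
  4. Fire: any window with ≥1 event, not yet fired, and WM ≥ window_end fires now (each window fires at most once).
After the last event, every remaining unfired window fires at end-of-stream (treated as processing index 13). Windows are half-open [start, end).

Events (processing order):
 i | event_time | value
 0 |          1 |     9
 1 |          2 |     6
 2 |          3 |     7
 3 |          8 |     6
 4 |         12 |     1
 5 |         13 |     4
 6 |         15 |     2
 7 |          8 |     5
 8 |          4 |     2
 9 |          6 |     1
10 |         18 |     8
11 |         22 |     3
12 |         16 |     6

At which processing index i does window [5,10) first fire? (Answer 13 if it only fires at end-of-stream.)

5

i=0 t=1 v=9: → [0,5); WM=-2
i=1 t=2 v=6: → [0,5); WM=-1
i=2 t=3 v=7: → [0,5); WM=0
i=3 t=8 v=6: → [5,10); WM=5; [0,5) fires=3
i=4 t=12 v=1: → [10,15); WM=9
i=5 t=13 v=4: → [10,15); WM=10; [5,10) fires=1
i=6 t=15 v=2: → [15,20); WM=12
i=7 t=8 v=5: DROP (t<12-0); WM=12
i=8 t=4 v=2: DROP (t<12-0); WM=12
i=9 t=6 v=1: DROP (t<12-0); WM=12
i=10 t=18 v=8: → [15,20); WM=15; [10,15) fires=2
i=11 t=22 v=3: → [20,25); WM=19
i=12 t=16 v=6: DROP (t<19-0); WM=19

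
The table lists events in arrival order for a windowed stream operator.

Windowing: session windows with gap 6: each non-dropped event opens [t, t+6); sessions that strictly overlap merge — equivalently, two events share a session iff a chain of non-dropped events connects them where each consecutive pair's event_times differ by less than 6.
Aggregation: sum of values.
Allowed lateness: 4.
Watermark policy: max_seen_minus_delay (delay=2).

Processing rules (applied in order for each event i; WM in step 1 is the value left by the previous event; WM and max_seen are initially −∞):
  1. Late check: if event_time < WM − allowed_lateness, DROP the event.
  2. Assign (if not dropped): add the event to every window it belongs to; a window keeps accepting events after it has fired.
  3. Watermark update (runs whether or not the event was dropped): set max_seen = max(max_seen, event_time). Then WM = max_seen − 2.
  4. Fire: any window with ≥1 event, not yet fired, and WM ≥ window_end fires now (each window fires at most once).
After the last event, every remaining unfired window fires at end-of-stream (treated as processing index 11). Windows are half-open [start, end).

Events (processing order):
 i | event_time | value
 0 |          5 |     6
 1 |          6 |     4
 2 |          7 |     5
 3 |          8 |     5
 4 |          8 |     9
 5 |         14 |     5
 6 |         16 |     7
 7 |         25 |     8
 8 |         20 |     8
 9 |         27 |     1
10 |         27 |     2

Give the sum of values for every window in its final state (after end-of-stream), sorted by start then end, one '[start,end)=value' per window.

i=0 t=5 v=6: → [5,11); WM=3
i=1 t=6 v=4: → [5,12); WM=4
i=2 t=7 v=5: → [5,13); WM=5
i=3 t=8 v=5: → [5,14); WM=6
i=4 t=8 v=9: → [5,14); WM=6
i=5 t=14 v=5: → [14,20); WM=12
i=6 t=16 v=7: → [14,22); WM=14
i=7 t=25 v=8: → [25,31); WM=23
i=8 t=20 v=8: → [14,31); WM=23
i=9 t=27 v=1: → [14,33); WM=25
i=10 t=27 v=2: → [14,33); WM=25

[5,14)=29 [14,33)=31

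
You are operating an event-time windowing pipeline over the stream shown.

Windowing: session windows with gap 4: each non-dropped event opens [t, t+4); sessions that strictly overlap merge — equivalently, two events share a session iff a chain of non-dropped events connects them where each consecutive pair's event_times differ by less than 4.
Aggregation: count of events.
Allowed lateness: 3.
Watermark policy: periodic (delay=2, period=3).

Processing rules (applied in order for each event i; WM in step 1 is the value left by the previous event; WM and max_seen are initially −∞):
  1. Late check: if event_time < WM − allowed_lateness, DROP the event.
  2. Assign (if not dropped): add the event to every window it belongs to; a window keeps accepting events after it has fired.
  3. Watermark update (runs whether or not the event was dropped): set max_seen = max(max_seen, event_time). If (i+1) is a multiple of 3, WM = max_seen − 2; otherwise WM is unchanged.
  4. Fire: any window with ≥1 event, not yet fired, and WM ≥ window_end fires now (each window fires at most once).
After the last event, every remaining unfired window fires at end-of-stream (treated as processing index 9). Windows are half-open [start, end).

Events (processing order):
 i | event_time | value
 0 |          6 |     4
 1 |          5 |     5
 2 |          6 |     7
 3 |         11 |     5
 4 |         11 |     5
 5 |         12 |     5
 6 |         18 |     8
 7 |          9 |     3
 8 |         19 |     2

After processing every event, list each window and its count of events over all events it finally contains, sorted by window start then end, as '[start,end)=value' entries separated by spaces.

i=0 t=6 v=4: → [6,10); WM=−∞
i=1 t=5 v=5: → [5,10); WM=−∞
i=2 t=6 v=7: → [5,10); WM=4
i=3 t=11 v=5: → [11,15); WM=4
i=4 t=11 v=5: → [11,15); WM=4
i=5 t=12 v=5: → [11,16); WM=10
i=6 t=18 v=8: → [18,22); WM=10
i=7 t=9 v=3: → [5,16); WM=10
i=8 t=19 v=2: → [18,23); WM=17

[5,16)=7 [18,23)=2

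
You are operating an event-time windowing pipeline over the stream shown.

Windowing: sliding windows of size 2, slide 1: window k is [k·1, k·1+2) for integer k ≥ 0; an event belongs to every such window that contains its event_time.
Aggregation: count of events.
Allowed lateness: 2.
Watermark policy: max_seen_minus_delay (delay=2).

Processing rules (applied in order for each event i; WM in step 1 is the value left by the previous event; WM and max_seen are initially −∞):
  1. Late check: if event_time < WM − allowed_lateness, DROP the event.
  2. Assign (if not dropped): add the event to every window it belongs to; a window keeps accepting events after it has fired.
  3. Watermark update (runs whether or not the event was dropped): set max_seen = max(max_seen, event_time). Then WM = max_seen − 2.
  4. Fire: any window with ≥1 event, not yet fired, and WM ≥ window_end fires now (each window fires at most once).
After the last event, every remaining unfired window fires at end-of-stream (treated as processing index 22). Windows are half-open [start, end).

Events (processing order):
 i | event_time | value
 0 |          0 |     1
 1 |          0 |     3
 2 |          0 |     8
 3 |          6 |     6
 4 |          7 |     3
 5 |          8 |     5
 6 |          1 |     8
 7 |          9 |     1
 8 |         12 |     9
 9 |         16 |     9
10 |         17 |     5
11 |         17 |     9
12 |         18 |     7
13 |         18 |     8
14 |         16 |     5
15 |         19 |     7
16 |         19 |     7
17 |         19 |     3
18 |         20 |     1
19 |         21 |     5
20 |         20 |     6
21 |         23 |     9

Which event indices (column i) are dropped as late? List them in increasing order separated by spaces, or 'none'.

6

i=0 t=0 v=1: → [0,2); WM=-2
i=1 t=0 v=3: → [0,2); WM=-2
i=2 t=0 v=8: → [0,2); WM=-2
i=3 t=6 v=6: → [6,8),[5,7); WM=4; [0,2) fires=3
i=4 t=7 v=3: → [7,9),[6,8); WM=5
i=5 t=8 v=5: → [8,10),[7,9); WM=6
i=6 t=1 v=8: DROP (t<6-2); WM=6
i=7 t=9 v=1: → [9,11),[8,10); WM=7; [5,7) fires=1
i=8 t=12 v=9: → [12,14),[11,13); WM=10; [6,8) fires=2 [7,9) fires=2 [8,10) fires=2
i=9 t=16 v=9: → [16,18),[15,17); WM=14; [9,11) fires=1 [11,13) fires=1 [12,14) fires=1
i=10 t=17 v=5: → [17,19),[16,18); WM=15
i=11 t=17 v=9: → [17,19),[16,18); WM=15
i=12 t=18 v=7: → [18,20),[17,19); WM=16
i=13 t=18 v=8: → [18,20),[17,19); WM=16
i=14 t=16 v=5: → [16,18),[15,17); WM=16
i=15 t=19 v=7: → [19,21),[18,20); WM=17; [15,17) fires=2
i=16 t=19 v=7: → [19,21),[18,20); WM=17
i=17 t=19 v=3: → [19,21),[18,20); WM=17
i=18 t=20 v=1: → [20,22),[19,21); WM=18; [16,18) fires=4
i=19 t=21 v=5: → [21,23),[20,22); WM=19; [17,19) fires=4
i=20 t=20 v=6: → [20,22),[19,21); WM=19
i=21 t=23 v=9: → [23,25),[22,24); WM=21; [18,20) fires=5 [19,21) fires=5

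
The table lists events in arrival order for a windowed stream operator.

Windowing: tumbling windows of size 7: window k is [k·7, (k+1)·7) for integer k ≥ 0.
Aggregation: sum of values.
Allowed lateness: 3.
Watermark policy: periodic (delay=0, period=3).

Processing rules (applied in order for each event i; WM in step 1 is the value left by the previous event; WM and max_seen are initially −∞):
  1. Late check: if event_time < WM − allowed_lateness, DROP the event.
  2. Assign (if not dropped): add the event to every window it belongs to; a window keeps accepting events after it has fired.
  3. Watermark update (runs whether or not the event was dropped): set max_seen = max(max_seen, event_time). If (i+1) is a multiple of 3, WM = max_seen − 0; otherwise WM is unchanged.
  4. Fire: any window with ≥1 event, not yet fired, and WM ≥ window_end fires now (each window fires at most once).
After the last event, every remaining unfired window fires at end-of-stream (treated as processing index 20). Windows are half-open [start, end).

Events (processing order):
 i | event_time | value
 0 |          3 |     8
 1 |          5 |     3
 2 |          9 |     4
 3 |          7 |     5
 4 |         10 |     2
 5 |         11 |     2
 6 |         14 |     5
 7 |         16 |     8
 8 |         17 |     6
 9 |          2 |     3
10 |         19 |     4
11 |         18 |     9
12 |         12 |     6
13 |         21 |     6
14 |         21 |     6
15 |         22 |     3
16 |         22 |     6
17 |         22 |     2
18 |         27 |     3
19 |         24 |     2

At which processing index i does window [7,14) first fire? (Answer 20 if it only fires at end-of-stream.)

i=0 t=3 v=8: → [0,7); WM=−∞
i=1 t=5 v=3: → [0,7); WM=−∞
i=2 t=9 v=4: → [7,14); WM=9; [0,7) fires=11
i=3 t=7 v=5: → [7,14); WM=9
i=4 t=10 v=2: → [7,14); WM=9
i=5 t=11 v=2: → [7,14); WM=11
i=6 t=14 v=5: → [14,21); WM=11
i=7 t=16 v=8: → [14,21); WM=11
i=8 t=17 v=6: → [14,21); WM=17; [7,14) fires=13
i=9 t=2 v=3: DROP (t<17-3); WM=17
i=10 t=19 v=4: → [14,21); WM=17
i=11 t=18 v=9: → [14,21); WM=19
i=12 t=12 v=6: DROP (t<19-3); WM=19
i=13 t=21 v=6: → [21,28); WM=19
i=14 t=21 v=6: → [21,28); WM=21; [14,21) fires=32
i=15 t=22 v=3: → [21,28); WM=21
i=16 t=22 v=6: → [21,28); WM=21
i=17 t=22 v=2: → [21,28); WM=22
i=18 t=27 v=3: → [21,28); WM=22
i=19 t=24 v=2: → [21,28); WM=22

8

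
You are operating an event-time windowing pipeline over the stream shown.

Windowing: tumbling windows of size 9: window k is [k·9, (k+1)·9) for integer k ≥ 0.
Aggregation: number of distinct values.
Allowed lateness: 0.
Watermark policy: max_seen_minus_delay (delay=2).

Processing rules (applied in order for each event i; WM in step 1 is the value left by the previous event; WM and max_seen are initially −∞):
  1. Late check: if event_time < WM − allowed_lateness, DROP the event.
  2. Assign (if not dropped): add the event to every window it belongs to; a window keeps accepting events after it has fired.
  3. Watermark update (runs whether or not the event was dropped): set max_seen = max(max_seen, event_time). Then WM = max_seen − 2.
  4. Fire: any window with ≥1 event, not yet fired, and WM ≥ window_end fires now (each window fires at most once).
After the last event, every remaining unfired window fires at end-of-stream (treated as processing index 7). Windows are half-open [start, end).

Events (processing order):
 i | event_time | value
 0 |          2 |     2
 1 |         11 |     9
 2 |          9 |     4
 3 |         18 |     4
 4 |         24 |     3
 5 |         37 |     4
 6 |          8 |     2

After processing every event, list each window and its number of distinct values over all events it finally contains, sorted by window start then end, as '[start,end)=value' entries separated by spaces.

[0,9)=1 [9,18)=2 [18,27)=2 [36,45)=1

i=0 t=2 v=2: → [0,9); WM=0
i=1 t=11 v=9: → [9,18); WM=9; [0,9) fires=1
i=2 t=9 v=4: → [9,18); WM=9
i=3 t=18 v=4: → [18,27); WM=16
i=4 t=24 v=3: → [18,27); WM=22; [9,18) fires=2
i=5 t=37 v=4: → [36,45); WM=35; [18,27) fires=2
i=6 t=8 v=2: DROP (t<35-0); WM=35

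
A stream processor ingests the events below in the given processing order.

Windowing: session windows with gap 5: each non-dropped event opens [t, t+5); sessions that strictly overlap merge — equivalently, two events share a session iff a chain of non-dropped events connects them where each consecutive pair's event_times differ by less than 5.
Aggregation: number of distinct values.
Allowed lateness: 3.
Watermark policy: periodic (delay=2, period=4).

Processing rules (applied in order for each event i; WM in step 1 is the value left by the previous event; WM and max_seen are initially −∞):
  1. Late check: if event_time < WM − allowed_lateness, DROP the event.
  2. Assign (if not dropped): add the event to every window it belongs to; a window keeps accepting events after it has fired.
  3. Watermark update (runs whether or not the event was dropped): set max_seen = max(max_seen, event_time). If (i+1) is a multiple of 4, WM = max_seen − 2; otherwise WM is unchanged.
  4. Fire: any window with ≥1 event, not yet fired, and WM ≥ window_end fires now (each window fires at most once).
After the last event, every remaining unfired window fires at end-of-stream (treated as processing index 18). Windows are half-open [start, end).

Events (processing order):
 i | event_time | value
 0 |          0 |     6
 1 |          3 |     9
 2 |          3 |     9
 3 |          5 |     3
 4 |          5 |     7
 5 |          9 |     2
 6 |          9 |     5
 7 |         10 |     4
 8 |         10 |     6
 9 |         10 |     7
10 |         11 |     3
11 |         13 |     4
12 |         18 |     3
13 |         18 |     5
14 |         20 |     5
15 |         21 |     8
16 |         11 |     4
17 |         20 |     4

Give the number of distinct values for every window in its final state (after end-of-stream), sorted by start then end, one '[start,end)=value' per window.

i=0 t=0 v=6: → [0,5); WM=−∞
i=1 t=3 v=9: → [0,8); WM=−∞
i=2 t=3 v=9: → [0,8); WM=−∞
i=3 t=5 v=3: → [0,10); WM=3
i=4 t=5 v=7: → [0,10); WM=3
i=5 t=9 v=2: → [0,14); WM=3
i=6 t=9 v=5: → [0,14); WM=3
i=7 t=10 v=4: → [0,15); WM=8
i=8 t=10 v=6: → [0,15); WM=8
i=9 t=10 v=7: → [0,15); WM=8
i=10 t=11 v=3: → [0,16); WM=8
i=11 t=13 v=4: → [0,18); WM=11
i=12 t=18 v=3: → [18,23); WM=11
i=13 t=18 v=5: → [18,23); WM=11
i=14 t=20 v=5: → [18,25); WM=11
i=15 t=21 v=8: → [18,26); WM=19
i=16 t=11 v=4: DROP (t<19-3); WM=19
i=17 t=20 v=4: → [18,26); WM=19

[0,18)=7 [18,26)=4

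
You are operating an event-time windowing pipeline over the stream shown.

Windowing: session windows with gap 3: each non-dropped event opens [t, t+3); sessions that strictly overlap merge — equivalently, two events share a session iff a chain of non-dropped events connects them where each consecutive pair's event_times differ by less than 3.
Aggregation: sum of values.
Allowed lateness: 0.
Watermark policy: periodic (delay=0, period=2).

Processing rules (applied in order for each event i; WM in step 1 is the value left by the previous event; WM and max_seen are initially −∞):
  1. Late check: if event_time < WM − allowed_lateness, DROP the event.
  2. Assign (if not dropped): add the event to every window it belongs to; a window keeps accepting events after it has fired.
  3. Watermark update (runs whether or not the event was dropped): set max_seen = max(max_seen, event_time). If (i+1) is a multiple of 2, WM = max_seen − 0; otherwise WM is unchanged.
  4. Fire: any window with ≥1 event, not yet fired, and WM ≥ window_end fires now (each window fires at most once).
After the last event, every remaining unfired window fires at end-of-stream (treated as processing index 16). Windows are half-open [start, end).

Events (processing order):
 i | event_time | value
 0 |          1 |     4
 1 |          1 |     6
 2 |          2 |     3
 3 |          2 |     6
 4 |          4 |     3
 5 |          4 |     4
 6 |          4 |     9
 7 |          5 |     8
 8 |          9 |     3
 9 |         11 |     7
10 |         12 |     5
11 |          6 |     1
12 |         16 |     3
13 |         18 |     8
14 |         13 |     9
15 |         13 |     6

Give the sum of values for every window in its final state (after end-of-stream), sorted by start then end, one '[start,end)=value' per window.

i=0 t=1 v=4: → [1,4); WM=−∞
i=1 t=1 v=6: → [1,4); WM=1
i=2 t=2 v=3: → [1,5); WM=1
i=3 t=2 v=6: → [1,5); WM=2
i=4 t=4 v=3: → [1,7); WM=2
i=5 t=4 v=4: → [1,7); WM=4
i=6 t=4 v=9: → [1,7); WM=4
i=7 t=5 v=8: → [1,8); WM=5
i=8 t=9 v=3: → [9,12); WM=5
i=9 t=11 v=7: → [9,14); WM=11
i=10 t=12 v=5: → [9,15); WM=11
i=11 t=6 v=1: DROP (t<11-0); WM=12
i=12 t=16 v=3: → [16,19); WM=12
i=13 t=18 v=8: → [16,21); WM=18
i=14 t=13 v=9: DROP (t<18-0); WM=18
i=15 t=13 v=6: DROP (t<18-0); WM=18

[1,8)=43 [9,15)=15 [16,21)=11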